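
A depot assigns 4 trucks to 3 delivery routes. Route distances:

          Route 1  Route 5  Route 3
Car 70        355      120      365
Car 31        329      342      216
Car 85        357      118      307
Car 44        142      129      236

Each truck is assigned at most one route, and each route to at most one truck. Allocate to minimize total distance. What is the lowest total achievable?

Minimum total: 476 km

This is the linear assignment problem.
Optimal: Car 44→Route 1 (142 km), Car 85→Route 5 (118 km), Car 31→Route 3 (216 km) — total 142+118+216 = 476 km.
Checked against all permutations: 476 km is optimal.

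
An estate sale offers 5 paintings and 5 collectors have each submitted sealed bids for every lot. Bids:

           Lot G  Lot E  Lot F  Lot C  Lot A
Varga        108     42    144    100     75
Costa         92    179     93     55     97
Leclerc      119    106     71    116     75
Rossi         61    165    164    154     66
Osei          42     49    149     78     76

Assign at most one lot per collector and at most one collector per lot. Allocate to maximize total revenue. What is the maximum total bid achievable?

Optimal: Varga→Lot A ($75), Costa→Lot E ($179), Leclerc→Lot G ($119), Rossi→Lot C ($154), Osei→Lot F ($149) — total 75+179+119+154+149 = $676.
Max-entry greedy (repeatedly take the single best remaining cell) gives $638, worse by 38.
Next-best assignment: Varga→Lot F, Costa→Lot E, Leclerc→Lot G, Rossi→Lot C, Osei→Lot A = $672.
Swapping Rossi↔Osei (Rossi→Lot F $164, Osei→Lot C $78) loses 61.
Every other assignment is strictly worse.

Maximum total: $676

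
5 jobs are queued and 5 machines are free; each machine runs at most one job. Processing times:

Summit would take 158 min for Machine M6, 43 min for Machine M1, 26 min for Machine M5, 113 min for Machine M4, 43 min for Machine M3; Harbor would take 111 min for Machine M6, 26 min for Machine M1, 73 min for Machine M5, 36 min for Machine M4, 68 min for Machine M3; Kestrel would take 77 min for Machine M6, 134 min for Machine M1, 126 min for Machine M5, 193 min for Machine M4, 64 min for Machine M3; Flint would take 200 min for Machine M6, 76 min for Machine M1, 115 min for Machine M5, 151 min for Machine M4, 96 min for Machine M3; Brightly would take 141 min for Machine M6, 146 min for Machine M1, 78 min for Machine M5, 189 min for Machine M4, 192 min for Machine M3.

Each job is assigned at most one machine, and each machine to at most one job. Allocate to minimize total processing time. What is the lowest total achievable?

This is the linear assignment problem.
Optimal: Summit→Machine M3 (43 min), Harbor→Machine M4 (36 min), Kestrel→Machine M6 (77 min), Flint→Machine M1 (76 min), Brightly→Machine M5 (78 min) — total 43+36+77+76+78 = 310 min.
Column-greedy (each machine in turn goes to its cheapest remaining job) gives 472 min, worse by 162.

Minimum total: 310 min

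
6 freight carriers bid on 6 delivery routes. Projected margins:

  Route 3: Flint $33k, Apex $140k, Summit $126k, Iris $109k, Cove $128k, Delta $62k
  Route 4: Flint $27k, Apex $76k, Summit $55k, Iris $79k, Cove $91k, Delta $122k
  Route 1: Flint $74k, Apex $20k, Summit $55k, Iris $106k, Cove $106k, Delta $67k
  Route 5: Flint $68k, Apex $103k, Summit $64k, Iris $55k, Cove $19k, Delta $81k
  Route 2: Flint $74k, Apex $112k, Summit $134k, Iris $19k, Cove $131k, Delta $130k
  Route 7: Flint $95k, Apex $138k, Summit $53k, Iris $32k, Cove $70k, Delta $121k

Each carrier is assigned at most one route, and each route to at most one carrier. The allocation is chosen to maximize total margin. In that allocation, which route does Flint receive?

Flint receives Route 5.

This is a one-to-one assignment (maximum-weight bipartite matching).
Optimal: Flint→Route 5 ($68k), Apex→Route 7 ($138k), Summit→Route 2 ($134k), Iris→Route 1 ($106k), Cove→Route 3 ($128k), Delta→Route 4 ($122k) — total 68+138+134+106+128+122 = $696k.
Row-greedy (each carrier in turn takes its best remaining route) gives $647k, worse by 49.
Swapping Delta↔Cove (Delta→Route 3 $62k, Cove→Route 4 $91k) loses 97.
Flint's own top route is Route 7 ($95k), but forcing Flint→Route 7 and reassigning the rest optimally gives only $688k — worse by 8.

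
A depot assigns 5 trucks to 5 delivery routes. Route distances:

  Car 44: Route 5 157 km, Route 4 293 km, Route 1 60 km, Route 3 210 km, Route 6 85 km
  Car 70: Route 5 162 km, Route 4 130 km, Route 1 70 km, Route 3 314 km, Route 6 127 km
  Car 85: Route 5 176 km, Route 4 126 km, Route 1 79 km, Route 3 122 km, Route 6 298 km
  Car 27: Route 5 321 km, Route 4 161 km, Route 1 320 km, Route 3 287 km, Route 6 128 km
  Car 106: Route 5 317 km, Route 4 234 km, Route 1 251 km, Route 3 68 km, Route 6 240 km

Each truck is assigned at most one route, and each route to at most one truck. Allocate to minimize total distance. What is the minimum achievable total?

Minimum total: 544 km

Optimal: Car 44→Route 1 (60 km), Car 70→Route 5 (162 km), Car 85→Route 4 (126 km), Car 27→Route 6 (128 km), Car 106→Route 3 (68 km) — total 60+162+126+128+68 = 544 km.
Swapping Car 85↔Car 44 (Car 85→Route 1 79 km, Car 44→Route 4 293 km) adds 186.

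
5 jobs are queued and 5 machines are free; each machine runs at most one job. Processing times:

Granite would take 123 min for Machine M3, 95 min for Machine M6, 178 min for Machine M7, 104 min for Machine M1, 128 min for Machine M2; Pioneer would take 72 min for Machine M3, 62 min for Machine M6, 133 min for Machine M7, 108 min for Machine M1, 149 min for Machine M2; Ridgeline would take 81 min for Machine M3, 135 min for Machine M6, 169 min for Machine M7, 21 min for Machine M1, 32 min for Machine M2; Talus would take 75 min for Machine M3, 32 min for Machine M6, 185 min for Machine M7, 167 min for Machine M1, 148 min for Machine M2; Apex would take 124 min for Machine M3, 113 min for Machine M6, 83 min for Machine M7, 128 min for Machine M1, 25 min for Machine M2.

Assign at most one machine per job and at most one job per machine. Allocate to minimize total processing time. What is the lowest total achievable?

Min total: 323 min

Optimal: Granite→Machine M1 (104 min), Pioneer→Machine M3 (72 min), Ridgeline→Machine M2 (32 min), Talus→Machine M6 (32 min), Apex→Machine M7 (83 min) — total 104+72+32+32+83 = 323 min.
Min-entry greedy (repeatedly take the single cheapest remaining cell) gives 328 min, worse by 5.
Checked against all permutations: 323 min is optimal.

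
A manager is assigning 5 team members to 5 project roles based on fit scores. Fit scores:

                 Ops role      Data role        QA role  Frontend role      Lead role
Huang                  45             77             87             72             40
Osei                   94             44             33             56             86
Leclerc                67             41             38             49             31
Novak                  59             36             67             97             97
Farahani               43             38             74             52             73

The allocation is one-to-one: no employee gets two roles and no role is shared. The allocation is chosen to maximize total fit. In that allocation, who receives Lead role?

Optimal: Huang→Data role (77 pts), Osei→Lead role (86 pts), Leclerc→Ops role (67 pts), Novak→Frontend role (97 pts), Farahani→QA role (74 pts) — total 77+86+67+97+74 = 401 pts.
Max-entry greedy (repeatedly take the single best remaining cell) gives 392 pts, worse by 9.
Swapping Farahani↔Huang (Farahani→Data role 38 pts, Huang→QA role 87 pts) loses 26.
Every other assignment is strictly worse.
Osei's own top role is Ops role (94 pts), but forcing Osei→Ops role and reassigning the rest optimally gives only 392 pts — worse by 9.

Osei receives Lead role.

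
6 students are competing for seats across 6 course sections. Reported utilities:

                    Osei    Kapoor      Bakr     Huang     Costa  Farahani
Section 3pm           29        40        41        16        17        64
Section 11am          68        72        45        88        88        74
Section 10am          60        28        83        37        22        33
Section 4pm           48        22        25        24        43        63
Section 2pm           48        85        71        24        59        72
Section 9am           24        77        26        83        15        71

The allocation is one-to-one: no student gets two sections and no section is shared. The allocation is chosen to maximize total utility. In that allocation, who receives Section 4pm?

This is the linear assignment problem.
Optimal: Osei→Section 4pm (48 points), Kapoor→Section 2pm (85 points), Bakr→Section 10am (83 points), Huang→Section 9am (83 points), Costa→Section 11am (88 points), Farahani→Section 3pm (64 points) — total 48+85+83+83+88+64 = 451 points.
Max-entry greedy (repeatedly take the single best remaining cell) gives 392 points, worse by 59.
Swapping Kapoor↔Osei (Kapoor→Section 4pm 22 points, Osei→Section 2pm 48 points) loses 63.
No other one-to-one assignment exceeds 451 points.
Osei's own top section is Section 11am (68 points), but forcing Osei→Section 11am and reassigning the rest optimally gives only 426 points — worse by 25.

Osei receives Section 4pm.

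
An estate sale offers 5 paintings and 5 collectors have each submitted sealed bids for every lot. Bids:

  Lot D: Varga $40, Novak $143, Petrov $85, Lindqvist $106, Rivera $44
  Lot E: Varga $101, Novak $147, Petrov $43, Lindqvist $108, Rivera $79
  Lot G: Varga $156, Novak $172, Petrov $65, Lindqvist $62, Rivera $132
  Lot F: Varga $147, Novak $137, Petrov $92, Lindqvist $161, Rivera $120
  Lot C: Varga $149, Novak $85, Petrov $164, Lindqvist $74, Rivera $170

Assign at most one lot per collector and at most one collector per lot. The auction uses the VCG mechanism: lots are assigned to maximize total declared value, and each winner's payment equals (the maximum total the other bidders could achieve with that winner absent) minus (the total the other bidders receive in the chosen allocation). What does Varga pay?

Efficient allocation: Varga→Lot G ($156), Novak→Lot E ($147), Petrov→Lot D ($85), Lindqvist→Lot F ($161), Rivera→Lot C ($170); total welfare W = $719.
Varga receives Lot G at value $156, so the others get W − 156 = $563.
Without Varga: best allocation of the remaining 4 bidders over all 5 lots is Novak→Lot E ($147), Petrov→Lot C ($164), Lindqvist→Lot F ($161), Rivera→Lot G ($132), total $604.
VCG payment = (others' best without Varga) − (others' welfare with Varga) = 604 − 563 = $41.

Varga pays $41.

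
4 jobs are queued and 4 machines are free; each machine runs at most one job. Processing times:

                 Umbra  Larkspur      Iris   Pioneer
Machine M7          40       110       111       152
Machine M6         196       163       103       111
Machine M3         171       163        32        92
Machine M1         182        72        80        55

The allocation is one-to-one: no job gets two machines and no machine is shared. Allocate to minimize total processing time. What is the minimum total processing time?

Optimal: Umbra→Machine M7 (40 min), Larkspur→Machine M1 (72 min), Iris→Machine M3 (32 min), Pioneer→Machine M6 (111 min) — total 40+72+32+111 = 255 min.
Column-greedy (each machine in turn goes to its cheapest remaining job) gives 307 min, worse by 52.
Every other assignment is strictly worse.

Minimum total: 255 min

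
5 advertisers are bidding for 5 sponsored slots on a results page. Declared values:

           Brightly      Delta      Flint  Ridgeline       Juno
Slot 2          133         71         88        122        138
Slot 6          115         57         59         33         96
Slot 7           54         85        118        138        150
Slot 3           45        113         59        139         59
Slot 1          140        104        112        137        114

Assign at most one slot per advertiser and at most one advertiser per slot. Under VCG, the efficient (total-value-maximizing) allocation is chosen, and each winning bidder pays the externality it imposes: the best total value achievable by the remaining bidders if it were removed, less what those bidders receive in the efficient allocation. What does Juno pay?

Efficient allocation: Brightly→Slot 6 ($115), Delta→Slot 3 ($113), Flint→Slot 7 ($118), Ridgeline→Slot 1 ($137), Juno→Slot 2 ($138); total welfare W = $621.
Juno receives Slot 2 at value $138, so the others get W − 138 = $483.
Without Juno: best allocation of the remaining 4 bidders over all 5 slots is Brightly→Slot 2 ($133), Delta→Slot 3 ($113), Flint→Slot 7 ($118), Ridgeline→Slot 1 ($137), total $501.
VCG payment = (others' best without Juno) − (others' welfare with Juno) = 501 − 483 = $18.

Juno pays $18.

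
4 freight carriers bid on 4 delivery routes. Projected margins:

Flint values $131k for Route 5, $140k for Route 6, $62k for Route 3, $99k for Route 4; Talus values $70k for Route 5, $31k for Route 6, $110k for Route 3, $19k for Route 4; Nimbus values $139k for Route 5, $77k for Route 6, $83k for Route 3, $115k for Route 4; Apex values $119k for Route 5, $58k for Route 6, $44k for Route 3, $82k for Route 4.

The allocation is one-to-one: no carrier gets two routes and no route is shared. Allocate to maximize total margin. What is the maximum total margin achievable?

Max total: $484k

Optimal: Flint→Route 6 ($140k), Talus→Route 3 ($110k), Nimbus→Route 4 ($115k), Apex→Route 5 ($119k) — total 140+110+115+119 = $484k.
Row-greedy (each carrier in turn takes its best remaining route) gives $471k, worse by 13.
Next-best assignment: Flint→Route 6, Talus→Route 3, Nimbus→Route 5, Apex→Route 4 = $471k.
Swapping Flint↔Talus (Flint→Route 3 $62k, Talus→Route 6 $31k) loses 157.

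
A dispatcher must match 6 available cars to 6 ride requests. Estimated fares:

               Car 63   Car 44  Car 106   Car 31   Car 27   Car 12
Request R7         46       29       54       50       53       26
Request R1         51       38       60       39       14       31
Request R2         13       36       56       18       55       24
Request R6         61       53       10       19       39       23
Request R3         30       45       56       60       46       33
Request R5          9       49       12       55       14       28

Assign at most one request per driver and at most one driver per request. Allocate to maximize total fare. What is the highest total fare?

Max total: $311

This is the linear assignment problem.
Optimal: Car 63→Request R6 ($61), Car 44→Request R5 ($49), Car 106→Request R1 ($60), Car 31→Request R3 ($60), Car 27→Request R2 ($55), Car 12→Request R7 ($26) — total 61+49+60+60+55+26 = $311.
Swapping Car 31↔Car 63 (Car 31→Request R6 $19, Car 63→Request R3 $30) loses 72.
Every other assignment is strictly worse.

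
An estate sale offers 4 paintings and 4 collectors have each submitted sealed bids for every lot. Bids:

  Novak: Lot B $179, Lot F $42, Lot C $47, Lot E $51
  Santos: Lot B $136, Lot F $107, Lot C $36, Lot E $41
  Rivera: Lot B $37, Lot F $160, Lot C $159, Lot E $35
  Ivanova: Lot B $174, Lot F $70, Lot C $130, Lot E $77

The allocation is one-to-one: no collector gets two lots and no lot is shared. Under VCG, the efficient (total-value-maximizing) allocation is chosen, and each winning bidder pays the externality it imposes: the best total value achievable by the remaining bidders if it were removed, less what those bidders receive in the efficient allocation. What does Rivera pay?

Rivera pays $53.

Efficient allocation: Novak→Lot B ($179), Santos→Lot F ($107), Rivera→Lot C ($159), Ivanova→Lot E ($77); total welfare W = $522.
Rivera receives Lot C at value $159, so the others get W − 159 = $363.
Without Rivera: best allocation of the remaining 3 bidders over all 4 lots is Novak→Lot B ($179), Santos→Lot F ($107), Ivanova→Lot C ($130), total $416.
VCG payment = (others' best without Rivera) − (others' welfare with Rivera) = 416 − 363 = $53.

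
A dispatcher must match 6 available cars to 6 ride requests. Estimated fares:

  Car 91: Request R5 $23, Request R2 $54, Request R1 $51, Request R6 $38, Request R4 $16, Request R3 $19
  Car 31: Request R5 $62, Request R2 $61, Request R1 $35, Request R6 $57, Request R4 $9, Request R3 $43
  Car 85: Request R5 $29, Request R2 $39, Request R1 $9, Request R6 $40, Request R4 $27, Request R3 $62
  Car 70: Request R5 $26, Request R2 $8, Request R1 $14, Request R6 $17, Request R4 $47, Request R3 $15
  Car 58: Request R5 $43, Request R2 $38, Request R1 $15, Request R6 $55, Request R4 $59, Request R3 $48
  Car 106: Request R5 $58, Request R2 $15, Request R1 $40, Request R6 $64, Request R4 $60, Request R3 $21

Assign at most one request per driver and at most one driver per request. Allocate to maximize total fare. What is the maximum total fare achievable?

Optimal: Car 91→Request R1 ($51), Car 31→Request R2 ($61), Car 85→Request R3 ($62), Car 70→Request R4 ($47), Car 58→Request R6 ($55), Car 106→Request R5 ($58) — total 51+61+62+47+55+58 = $334.
Row-greedy (each driver in turn takes its best remaining request) gives $320, worse by 14.

Max total: $334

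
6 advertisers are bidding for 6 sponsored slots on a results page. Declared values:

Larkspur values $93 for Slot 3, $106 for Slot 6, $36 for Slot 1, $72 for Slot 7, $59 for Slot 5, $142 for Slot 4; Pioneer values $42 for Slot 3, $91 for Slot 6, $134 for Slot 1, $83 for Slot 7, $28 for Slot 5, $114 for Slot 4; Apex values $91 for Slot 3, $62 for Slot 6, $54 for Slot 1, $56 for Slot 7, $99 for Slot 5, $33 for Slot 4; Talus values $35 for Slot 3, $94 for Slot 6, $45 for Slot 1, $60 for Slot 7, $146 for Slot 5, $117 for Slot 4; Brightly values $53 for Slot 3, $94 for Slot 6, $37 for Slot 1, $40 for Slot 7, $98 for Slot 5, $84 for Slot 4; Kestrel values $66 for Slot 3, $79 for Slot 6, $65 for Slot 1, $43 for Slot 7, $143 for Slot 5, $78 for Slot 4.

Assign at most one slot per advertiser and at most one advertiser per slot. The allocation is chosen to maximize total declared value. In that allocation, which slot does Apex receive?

Apex receives Slot 3.

Treat this as an assignment problem: match each advertiser to one slot.
Optimal: Larkspur→Slot 4 ($142), Pioneer→Slot 1 ($134), Apex→Slot 3 ($91), Talus→Slot 7 ($60), Brightly→Slot 6 ($94), Kestrel→Slot 5 ($143) — total 142+134+91+60+94+143 = $664.
Max-entry greedy (repeatedly take the single best remaining cell) gives $650, worse by 14.
Checked against all permutations: $664 is optimal.
Apex's own top slot is Slot 5 ($99), but forcing Apex→Slot 5 and reassigning the rest optimally gives only $595 — worse by 69.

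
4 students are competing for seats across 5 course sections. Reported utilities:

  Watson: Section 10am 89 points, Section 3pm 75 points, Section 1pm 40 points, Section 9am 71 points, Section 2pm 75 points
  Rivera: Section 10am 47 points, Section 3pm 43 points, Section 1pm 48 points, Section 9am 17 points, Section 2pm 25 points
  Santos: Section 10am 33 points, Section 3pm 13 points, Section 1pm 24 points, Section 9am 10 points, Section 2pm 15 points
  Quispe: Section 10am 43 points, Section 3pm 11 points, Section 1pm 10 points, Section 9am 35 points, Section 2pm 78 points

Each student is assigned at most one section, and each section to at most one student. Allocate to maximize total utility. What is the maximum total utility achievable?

Treat this as an assignment problem: match each student to one section.
Optimal: Watson→Section 10am (89 points), Rivera→Section 3pm (43 points), Santos→Section 1pm (24 points), Quispe→Section 2pm (78 points) — total 89+43+24+78 = 234 points.
Row-greedy (each student in turn takes its best remaining section) gives 187 points, worse by 47.

Maximum total: 234 points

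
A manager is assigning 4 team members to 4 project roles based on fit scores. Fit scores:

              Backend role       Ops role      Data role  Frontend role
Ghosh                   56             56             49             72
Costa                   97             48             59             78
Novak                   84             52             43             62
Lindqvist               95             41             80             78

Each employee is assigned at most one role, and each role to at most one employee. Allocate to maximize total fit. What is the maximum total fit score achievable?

Maximum total: 301 pts

Optimal: Ghosh→Frontend role (72 pts), Costa→Backend role (97 pts), Novak→Ops role (52 pts), Lindqvist→Data role (80 pts) — total 72+97+52+80 = 301 pts.
Column-greedy (each role in turn goes to its best remaining employee) gives 295 pts, worse by 6.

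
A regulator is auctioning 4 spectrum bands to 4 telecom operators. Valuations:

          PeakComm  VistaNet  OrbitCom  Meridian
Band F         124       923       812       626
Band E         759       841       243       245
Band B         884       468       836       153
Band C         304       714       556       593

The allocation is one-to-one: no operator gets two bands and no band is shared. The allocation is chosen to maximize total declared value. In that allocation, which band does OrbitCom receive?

Optimal: PeakComm→Band B ($884M), VistaNet→Band E ($841M), OrbitCom→Band F ($812M), Meridian→Band C ($593M) — total 884+841+812+593 = $3130M.
Max-entry greedy (repeatedly take the single best remaining cell) gives $2643M, worse by 487.
OrbitCom's own top band is Band B ($836M), but forcing OrbitCom→Band B and reassigning the rest optimally gives only $3111M — worse by 19.

OrbitCom receives Band F.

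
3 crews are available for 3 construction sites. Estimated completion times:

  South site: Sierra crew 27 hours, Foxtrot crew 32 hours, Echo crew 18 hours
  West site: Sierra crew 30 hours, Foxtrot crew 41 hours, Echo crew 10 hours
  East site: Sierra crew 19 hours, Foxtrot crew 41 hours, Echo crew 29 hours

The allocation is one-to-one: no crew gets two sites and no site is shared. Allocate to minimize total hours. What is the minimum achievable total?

Minimum total: 61 hours

Optimal: Sierra crew→East site (19 hours), Foxtrot crew→South site (32 hours), Echo crew→West site (10 hours) — total 19+32+10 = 61 hours.
Next-best assignment: Sierra crew→South site, Foxtrot crew→East site, Echo crew→West site = 78 hours.
Swapping Foxtrot crew↔Sierra crew (Foxtrot crew→East site 41 hours, Sierra crew→South site 27 hours) adds 17.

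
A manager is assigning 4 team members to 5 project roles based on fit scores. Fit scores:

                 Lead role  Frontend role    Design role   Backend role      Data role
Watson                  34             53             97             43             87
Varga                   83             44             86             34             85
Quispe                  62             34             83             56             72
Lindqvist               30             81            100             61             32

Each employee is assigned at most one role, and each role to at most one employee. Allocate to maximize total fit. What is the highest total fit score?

This is a one-to-one assignment (maximum-weight bipartite matching).
Optimal: Watson→Data role (87 pts), Varga→Lead role (83 pts), Quispe→Design role (83 pts), Lindqvist→Frontend role (81 pts) — total 87+83+83+81 = 334 pts.
Column-greedy (each role in turn goes to its best remaining employee) gives 317 pts, worse by 17.
Next-best assignment: Watson→Design role, Varga→Lead role, Quispe→Data role, Lindqvist→Frontend role = 333 pts.
Checked against all permutations: 334 pts is optimal.

Maximum total: 334 pts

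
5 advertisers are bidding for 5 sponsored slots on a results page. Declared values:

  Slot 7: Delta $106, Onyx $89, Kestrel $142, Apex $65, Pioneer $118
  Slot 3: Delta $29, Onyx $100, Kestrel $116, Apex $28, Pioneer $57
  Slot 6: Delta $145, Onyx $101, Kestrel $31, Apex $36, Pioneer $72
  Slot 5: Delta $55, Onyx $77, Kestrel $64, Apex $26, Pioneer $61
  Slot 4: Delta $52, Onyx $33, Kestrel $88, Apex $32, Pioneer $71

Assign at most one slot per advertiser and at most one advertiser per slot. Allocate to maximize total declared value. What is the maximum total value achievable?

This is the linear assignment problem.
Optimal: Delta→Slot 6 ($145), Onyx→Slot 5 ($77), Kestrel→Slot 3 ($116), Apex→Slot 4 ($32), Pioneer→Slot 7 ($118) — total 145+77+116+32+118 = $488.
Max-entry greedy (repeatedly take the single best remaining cell) gives $484, worse by 4.
No other one-to-one assignment exceeds $488.

Max total: $488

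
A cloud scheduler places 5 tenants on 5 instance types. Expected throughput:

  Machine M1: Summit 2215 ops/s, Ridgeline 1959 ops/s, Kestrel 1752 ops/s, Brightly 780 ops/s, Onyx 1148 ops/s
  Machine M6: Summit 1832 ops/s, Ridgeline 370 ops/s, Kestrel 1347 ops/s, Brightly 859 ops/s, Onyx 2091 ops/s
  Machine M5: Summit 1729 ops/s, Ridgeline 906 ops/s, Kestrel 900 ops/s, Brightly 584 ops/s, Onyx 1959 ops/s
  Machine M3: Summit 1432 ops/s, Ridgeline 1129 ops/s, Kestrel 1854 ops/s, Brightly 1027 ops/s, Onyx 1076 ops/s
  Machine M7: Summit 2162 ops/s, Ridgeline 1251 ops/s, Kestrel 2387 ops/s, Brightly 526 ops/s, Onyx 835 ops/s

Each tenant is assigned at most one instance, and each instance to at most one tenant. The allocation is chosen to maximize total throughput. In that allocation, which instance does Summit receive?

Summit receives Machine M5.

Optimal: Summit→Machine M5 (1729 ops/s), Ridgeline→Machine M1 (1959 ops/s), Kestrel→Machine M7 (2387 ops/s), Brightly→Machine M3 (1027 ops/s), Onyx→Machine M6 (2091 ops/s) — total 1729+1959+2387+1027+2091 = 9193 ops/s.
Row-greedy (each tenant in turn takes its best remaining instance) gives 8138 ops/s, worse by 1055.
Summit's own top instance is Machine M1 (2215 ops/s), but forcing Summit→Machine M1 and reassigning the rest optimally gives only 8626 ops/s — worse by 567.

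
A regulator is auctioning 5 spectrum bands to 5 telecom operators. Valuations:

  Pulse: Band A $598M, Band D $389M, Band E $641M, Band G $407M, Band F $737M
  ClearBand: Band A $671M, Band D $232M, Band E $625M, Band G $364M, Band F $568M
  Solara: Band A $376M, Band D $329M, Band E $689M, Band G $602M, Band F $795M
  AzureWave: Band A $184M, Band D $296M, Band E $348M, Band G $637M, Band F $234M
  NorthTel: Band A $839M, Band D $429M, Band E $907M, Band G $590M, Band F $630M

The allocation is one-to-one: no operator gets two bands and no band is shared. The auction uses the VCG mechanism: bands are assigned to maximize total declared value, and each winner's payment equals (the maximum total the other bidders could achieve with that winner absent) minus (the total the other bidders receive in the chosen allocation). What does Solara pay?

Solara pays $348M.

Efficient allocation: Pulse→Band D ($389M), ClearBand→Band A ($671M), Solara→Band F ($795M), AzureWave→Band G ($637M), NorthTel→Band E ($907M); total welfare W = $3399M.
Solara receives Band F at value $795M, so the others get W − 795 = $2604M.
Without Solara: best allocation of the remaining 4 bidders over all 5 bands is Pulse→Band F ($737M), ClearBand→Band A ($671M), AzureWave→Band G ($637M), NorthTel→Band E ($907M), total $2952M.
VCG payment = (others' best without Solara) − (others' welfare with Solara) = 2952 − 2604 = $348M.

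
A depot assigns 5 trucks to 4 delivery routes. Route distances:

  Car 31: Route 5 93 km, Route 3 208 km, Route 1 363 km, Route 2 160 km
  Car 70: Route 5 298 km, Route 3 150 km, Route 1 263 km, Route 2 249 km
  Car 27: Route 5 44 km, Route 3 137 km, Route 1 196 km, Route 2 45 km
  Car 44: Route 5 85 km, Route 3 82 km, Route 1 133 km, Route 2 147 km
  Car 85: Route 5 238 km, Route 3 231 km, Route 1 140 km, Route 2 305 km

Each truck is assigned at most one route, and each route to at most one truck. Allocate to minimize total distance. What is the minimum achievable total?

Minimum total: 360 km

Treat this as an assignment problem: match each truck to one route.
Optimal: Car 31→Route 5 (93 km), Car 44→Route 3 (82 km), Car 85→Route 1 (140 km), Car 27→Route 2 (45 km) — total 93+82+140+45 = 360 km.
Column-greedy (each route in turn goes to its cheapest remaining truck) gives 426 km, worse by 66.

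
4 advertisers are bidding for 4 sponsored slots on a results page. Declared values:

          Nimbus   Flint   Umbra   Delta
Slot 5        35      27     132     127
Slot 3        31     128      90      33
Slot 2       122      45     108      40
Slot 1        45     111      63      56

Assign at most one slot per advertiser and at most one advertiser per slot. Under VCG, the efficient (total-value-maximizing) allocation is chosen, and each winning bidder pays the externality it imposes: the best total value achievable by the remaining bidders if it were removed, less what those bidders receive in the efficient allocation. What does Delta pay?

Delta pays $59.

Efficient allocation: Nimbus→Slot 2 ($122), Flint→Slot 1 ($111), Umbra→Slot 3 ($90), Delta→Slot 5 ($127); total welfare W = $450.
Delta receives Slot 5 at value $127, so the others get W − 127 = $323.
Without Delta: best allocation of the remaining 3 bidders over all 4 slots is Nimbus→Slot 2 ($122), Flint→Slot 3 ($128), Umbra→Slot 5 ($132), total $382.
VCG payment = (others' best without Delta) − (others' welfare with Delta) = 382 − 323 = $59.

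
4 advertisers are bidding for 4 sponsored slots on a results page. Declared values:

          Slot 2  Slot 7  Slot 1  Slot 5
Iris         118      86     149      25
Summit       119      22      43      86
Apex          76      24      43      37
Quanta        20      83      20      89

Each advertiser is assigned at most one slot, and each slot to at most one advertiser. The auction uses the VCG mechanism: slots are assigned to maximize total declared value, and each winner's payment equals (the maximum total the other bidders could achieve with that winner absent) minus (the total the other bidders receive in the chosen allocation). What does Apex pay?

Efficient allocation: Iris→Slot 1 ($149), Summit→Slot 5 ($86), Apex→Slot 2 ($76), Quanta→Slot 7 ($83); total welfare W = $394.
Apex receives Slot 2 at value $76, so the others get W − 76 = $318.
Without Apex: best allocation of the remaining 3 bidders over all 4 slots is Iris→Slot 1 ($149), Summit→Slot 2 ($119), Quanta→Slot 5 ($89), total $357.
VCG payment = (others' best without Apex) − (others' welfare with Apex) = 357 − 318 = $39.

Apex pays $39.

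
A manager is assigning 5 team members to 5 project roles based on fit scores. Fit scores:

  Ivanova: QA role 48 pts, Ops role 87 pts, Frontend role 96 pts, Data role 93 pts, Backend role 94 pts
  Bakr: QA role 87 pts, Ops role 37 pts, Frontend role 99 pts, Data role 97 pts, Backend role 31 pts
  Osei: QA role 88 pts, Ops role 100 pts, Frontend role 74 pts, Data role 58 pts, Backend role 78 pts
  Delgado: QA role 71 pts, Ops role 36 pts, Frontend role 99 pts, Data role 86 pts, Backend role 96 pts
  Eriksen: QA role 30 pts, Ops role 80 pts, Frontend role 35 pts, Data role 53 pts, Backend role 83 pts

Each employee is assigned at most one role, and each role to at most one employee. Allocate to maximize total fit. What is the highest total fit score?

Max total: 462 pts

Optimal: Ivanova→Data role (93 pts), Bakr→QA role (87 pts), Osei→Ops role (100 pts), Delgado→Frontend role (99 pts), Eriksen→Backend role (83 pts) — total 93+87+100+99+83 = 462 pts.
Column-greedy (each role in turn goes to its best remaining employee) gives 443 pts, worse by 19.
Swapping Delgado↔Osei (Delgado→Ops role 36 pts, Osei→Frontend role 74 pts) loses 89.
No other one-to-one assignment exceeds 462 pts.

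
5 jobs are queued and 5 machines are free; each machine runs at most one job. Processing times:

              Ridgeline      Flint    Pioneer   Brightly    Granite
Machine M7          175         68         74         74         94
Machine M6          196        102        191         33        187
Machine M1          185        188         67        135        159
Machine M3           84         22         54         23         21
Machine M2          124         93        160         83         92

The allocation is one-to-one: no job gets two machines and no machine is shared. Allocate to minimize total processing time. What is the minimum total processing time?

This is a one-to-one assignment (minimum-cost bipartite matching).
Optimal: Ridgeline→Machine M2 (124 min), Flint→Machine M7 (68 min), Pioneer→Machine M1 (67 min), Brightly→Machine M6 (33 min), Granite→Machine M3 (21 min) — total 124+68+67+33+21 = 313 min.
Row-greedy (each job in turn takes its cheapest remaining machine) gives 344 min, worse by 31.

Minimum total: 313 min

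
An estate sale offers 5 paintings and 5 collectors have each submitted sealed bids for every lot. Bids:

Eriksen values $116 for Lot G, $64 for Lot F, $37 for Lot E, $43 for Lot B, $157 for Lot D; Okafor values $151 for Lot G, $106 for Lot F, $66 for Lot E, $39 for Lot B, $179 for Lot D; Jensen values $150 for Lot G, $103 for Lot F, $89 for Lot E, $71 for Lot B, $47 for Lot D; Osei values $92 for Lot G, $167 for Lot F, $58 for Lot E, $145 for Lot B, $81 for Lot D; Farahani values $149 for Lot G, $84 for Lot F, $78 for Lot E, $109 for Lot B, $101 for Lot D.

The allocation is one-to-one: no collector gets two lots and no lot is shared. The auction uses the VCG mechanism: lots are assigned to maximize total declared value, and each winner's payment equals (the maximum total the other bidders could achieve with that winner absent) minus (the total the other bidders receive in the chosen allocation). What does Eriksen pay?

Eriksen pays $89.

Efficient allocation: Eriksen→Lot D ($157), Okafor→Lot G ($151), Jensen→Lot E ($89), Osei→Lot F ($167), Farahani→Lot B ($109); total welfare W = $673.
Eriksen receives Lot D at value $157, so the others get W − 157 = $516.
Without Eriksen: best allocation of the remaining 4 bidders over all 5 lots is Okafor→Lot D ($179), Jensen→Lot G ($150), Osei→Lot F ($167), Farahani→Lot B ($109), total $605.
VCG payment = (others' best without Eriksen) − (others' welfare with Eriksen) = 605 − 516 = $89.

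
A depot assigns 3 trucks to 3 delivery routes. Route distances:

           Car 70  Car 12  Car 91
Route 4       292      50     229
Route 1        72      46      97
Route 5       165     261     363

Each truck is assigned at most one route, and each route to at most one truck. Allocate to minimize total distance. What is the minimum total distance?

Minimum total: 312 km

Optimal: Car 70→Route 5 (165 km), Car 12→Route 4 (50 km), Car 91→Route 1 (97 km) — total 165+50+97 = 312 km.
Row-greedy (each truck in turn takes its cheapest remaining route) gives 485 km, worse by 173.
Next-best assignment: Car 70→Route 5, Car 12→Route 1, Car 91→Route 4 = 440 km.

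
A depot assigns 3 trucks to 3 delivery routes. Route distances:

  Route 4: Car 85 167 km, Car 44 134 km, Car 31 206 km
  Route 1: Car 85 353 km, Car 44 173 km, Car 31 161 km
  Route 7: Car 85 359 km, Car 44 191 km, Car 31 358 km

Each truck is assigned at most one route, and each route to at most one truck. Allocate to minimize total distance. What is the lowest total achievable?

Optimal: Car 85→Route 4 (167 km), Car 44→Route 7 (191 km), Car 31→Route 1 (161 km) — total 167+191+161 = 519 km.
Min-entry greedy (repeatedly take the single cheapest remaining cell) gives 654 km, worse by 135.
Next-best assignment: Car 85→Route 7, Car 44→Route 4, Car 31→Route 1 = 654 km.
Swapping Car 44↔Car 31 (Car 44→Route 1 173 km, Car 31→Route 7 358 km) adds 179.

Min total: 519 km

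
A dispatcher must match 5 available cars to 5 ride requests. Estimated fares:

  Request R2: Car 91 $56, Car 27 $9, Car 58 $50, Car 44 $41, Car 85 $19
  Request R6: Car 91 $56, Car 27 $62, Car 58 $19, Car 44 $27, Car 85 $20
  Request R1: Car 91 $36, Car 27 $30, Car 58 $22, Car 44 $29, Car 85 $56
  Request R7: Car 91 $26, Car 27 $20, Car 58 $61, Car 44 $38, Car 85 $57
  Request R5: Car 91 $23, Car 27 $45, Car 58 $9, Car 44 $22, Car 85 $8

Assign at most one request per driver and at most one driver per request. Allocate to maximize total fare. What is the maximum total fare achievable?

Max total: $259

Treat this as an assignment problem: match each driver to one request.
Optimal: Car 91→Request R6 ($56), Car 27→Request R5 ($45), Car 58→Request R7 ($61), Car 44→Request R2 ($41), Car 85→Request R1 ($56) — total 56+45+61+41+56 = $259.
Column-greedy (each request in turn goes to its best remaining driver) gives $257, worse by 2.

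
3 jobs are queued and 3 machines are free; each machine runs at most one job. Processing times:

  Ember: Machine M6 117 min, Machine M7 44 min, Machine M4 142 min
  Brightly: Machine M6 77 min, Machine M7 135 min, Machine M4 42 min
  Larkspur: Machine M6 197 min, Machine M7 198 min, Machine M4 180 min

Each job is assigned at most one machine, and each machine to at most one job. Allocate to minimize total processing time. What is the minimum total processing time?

Min total: 283 min

Optimal: Ember→Machine M7 (44 min), Brightly→Machine M4 (42 min), Larkspur→Machine M6 (197 min) — total 44+42+197 = 283 min.
Column-greedy (each machine in turn goes to its cheapest remaining job) gives 301 min, worse by 18.
Next-best assignment: Ember→Machine M7, Brightly→Machine M6, Larkspur→Machine M4 = 301 min.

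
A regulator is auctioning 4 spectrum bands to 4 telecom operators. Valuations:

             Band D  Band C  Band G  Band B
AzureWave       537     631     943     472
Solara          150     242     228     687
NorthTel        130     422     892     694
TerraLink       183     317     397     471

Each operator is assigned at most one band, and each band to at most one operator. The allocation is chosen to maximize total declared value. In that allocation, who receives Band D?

AzureWave receives Band D.

Treat this as an assignment problem: match each operator to one band.
Optimal: AzureWave→Band D ($537M), Solara→Band B ($687M), NorthTel→Band G ($892M), TerraLink→Band C ($317M) — total 537+687+892+317 = $2433M.
Column-greedy (each band in turn goes to its best remaining operator) gives $2043M, worse by 390.
Next-best assignment: AzureWave→Band C, Solara→Band B, NorthTel→Band G, TerraLink→Band D = $2393M.
Every other assignment is strictly worse.
AzureWave's own top band is Band G ($943M), but forcing AzureWave→Band G and reassigning the rest optimally gives only $2235M — worse by 198.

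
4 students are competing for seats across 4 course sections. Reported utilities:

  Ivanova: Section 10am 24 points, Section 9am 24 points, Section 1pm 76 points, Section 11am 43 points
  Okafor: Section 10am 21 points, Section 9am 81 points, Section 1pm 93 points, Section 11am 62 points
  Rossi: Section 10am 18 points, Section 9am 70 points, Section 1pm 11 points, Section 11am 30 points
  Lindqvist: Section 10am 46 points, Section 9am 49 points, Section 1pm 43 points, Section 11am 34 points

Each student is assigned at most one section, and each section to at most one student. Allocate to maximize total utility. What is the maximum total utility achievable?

Treat this as an assignment problem: match each student to one section.
Optimal: Ivanova→Section 1pm (76 points), Okafor→Section 11am (62 points), Rossi→Section 9am (70 points), Lindqvist→Section 10am (46 points) — total 76+62+70+46 = 254 points.
Max-entry greedy (repeatedly take the single best remaining cell) gives 252 points, worse by 2.
Next-best assignment: Ivanova→Section 11am, Okafor→Section 1pm, Rossi→Section 9am, Lindqvist→Section 10am = 252 points.
Swapping Okafor↔Lindqvist (Okafor→Section 10am 21 points, Lindqvist→Section 11am 34 points) loses 53.
Checked against all permutations: 254 points is optimal.

Maximum total: 254 points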